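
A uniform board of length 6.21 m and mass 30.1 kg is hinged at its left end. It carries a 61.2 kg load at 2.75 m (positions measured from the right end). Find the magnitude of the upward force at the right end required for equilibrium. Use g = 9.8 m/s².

About the left end:
Beam weight: 30.1 × 9.8 = 295 N down at 3.105 m → arm 3.105 m, τ = 295 × 3.105 = 916 N·m clockwise.
Load: 61.2 × 9.8 = 599.8 N down at 2.75 m → arm 3.46 m, τ = 599.8 × 3.46 = 2075 N·m clockwise.
Net moment of the loads = 2991 N·m clockwise.
The upward force F acts at the right end, arm 6.21 m, giving F × 6.21 counterclockwise.
Balancing moments: F × 6.21 = 2991, giving F = 2991 / 6.21 = 482 N.

F ≈ 482 N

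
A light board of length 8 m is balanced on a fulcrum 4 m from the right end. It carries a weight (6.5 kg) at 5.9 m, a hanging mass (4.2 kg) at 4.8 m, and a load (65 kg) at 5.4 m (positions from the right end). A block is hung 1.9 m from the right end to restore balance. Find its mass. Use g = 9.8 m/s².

m ≈ 50.8 kg

About the fulcrum (at 4 m from the right end):
Weight: 6.5 × 9.8 = 63.7 N down at 5.9 m → arm 1.9 m, τ = 63.7 × 1.9 = 121 N·m counterclockwise.
Hanging mass: 4.2 × 9.8 = 41.16 N down at 4.8 m → arm 0.8 m, τ = 41.16 × 0.8 = 32.93 N·m counterclockwise.
Load: 65 × 9.8 = 637 N down at 5.4 m → arm 1.4 m, τ = 637 × 1.4 = 891.8 N·m counterclockwise.
Net moment of known loads = 1046 N·m counterclockwise.
An unknown mass m at 1.9 m has arm 2.1 m; its moment is m·g·2.1 clockwise.
Setting net torque to zero: m × 9.8 × 2.1 = 1046 → m = 1046 / (9.8 × 2.1) = 50.8 kg.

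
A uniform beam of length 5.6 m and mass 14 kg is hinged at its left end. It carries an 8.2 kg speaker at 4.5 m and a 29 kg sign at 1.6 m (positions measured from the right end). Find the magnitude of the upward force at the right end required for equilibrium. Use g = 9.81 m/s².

Taking torques about the left end:
Beam weight: 14 × 9.81 = 137.3 N down at 2.8 m → arm 2.8 m, τ = 137.3 × 2.8 = 384.4 N·m clockwise.
Speaker: 8.2 × 9.81 = 80.44 N down at 4.5 m → arm 1.1 m, τ = 80.44 × 1.1 = 88.48 N·m clockwise.
Sign: 29 × 9.81 = 284.5 N down at 1.6 m → arm 4 m, τ = 284.5 × 4 = 1138 N·m clockwise.
Net moment of the loads = 1611 N·m clockwise.
The upward force F acts at the right end, arm 5.6 m, giving F × 5.6 counterclockwise.
Στ = 0 ⇒ F × 5.6 = 1611 ⇒ F = 1611 / 5.6 = 288 N.

F ≈ 288 N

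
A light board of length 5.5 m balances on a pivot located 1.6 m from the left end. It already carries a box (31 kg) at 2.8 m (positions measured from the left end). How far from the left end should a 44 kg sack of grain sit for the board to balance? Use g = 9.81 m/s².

Taking torques about the pivot (at 1.6 m from the left end):
Box: 31 × 9.81 = 304.1 N down at 2.8 m → arm 1.2 m, τ = 304.1 × 1.2 = 364.9 N·m clockwise.
Net moment of existing loads = 364.9 N·m clockwise.
The sack of grain weighs 44 × 9.81 = 431.6 N and must supply an equal counterclockwise moment, so its lever arm about the pivot is 364.9 / 431.6 = 0.845 m.
That puts it at 1.6 − 0.845 = 0.755 m from the left end.

x ≈ 0.755 m from the left end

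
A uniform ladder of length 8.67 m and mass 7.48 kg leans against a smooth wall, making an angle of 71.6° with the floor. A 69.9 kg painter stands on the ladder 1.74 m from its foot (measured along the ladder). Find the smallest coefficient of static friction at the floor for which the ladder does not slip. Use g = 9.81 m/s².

μ_min ≈ 0.0764

Sum moments about the foot of the ladder (the floor normal and friction both act there and drop out).
Ladder weight 7.48×9.81 = 73.38 N acts at 4.335 m along the ladder; its horizontal arm is 4.335·cos71.6° = 1.368 m → τ = 100.4 N·m clockwise.
Painter: 69.9×9.81 = 685.7 N at 1.74 m → arm 0.5492 m → τ = 376.6 N·m clockwise.
Wall normal N acts horizontally at the top; its moment arm is the height L sinθ = 8.67·sin71.6° = 8.227 m, counterclockwise.
Setting net torque to zero: N × 8.227 = 477 → N = 57.98 N.
ΣFx = 0 ⇒ f = N_wall = 57.98 N. ΣFy = 0 ⇒ N_floor = 759.1 N.
μ_min = f / N_floor = 57.98 / 759.1 = 0.0764.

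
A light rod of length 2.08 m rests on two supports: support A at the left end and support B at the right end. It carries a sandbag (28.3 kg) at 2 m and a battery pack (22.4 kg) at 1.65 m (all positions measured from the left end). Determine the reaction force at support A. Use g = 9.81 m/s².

R_A ≈ 56.1 N

Taking torques about support B:
Sandbag: 28.3 × 9.81 = 277.6 N down at 2 m → arm 0.08 m, τ = 277.6 × 0.08 = 22.21 N·m counterclockwise.
Battery pack: 22.4 × 9.81 = 219.7 N down at 1.65 m → arm 0.43 m, τ = 219.7 × 0.43 = 94.47 N·m counterclockwise.
Net load moment about support B = 116.7 N·m counterclockwise.
Reaction R at support A is upward at 0 m, arm 2.08 m → moment R × 2.08 clockwise.
Balancing moments: R × 2.08 = 116.7, giving R = 56.1 N.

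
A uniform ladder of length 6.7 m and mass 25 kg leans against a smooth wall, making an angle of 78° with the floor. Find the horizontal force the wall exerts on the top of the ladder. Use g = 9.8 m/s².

N_wall ≈ 26 N

Choose the foot of the ladder as the axis so the floor normal and friction both act there and drop out.
Ladder weight 25×9.8 = 245 N acts at 3.35 m along the ladder; its horizontal arm is 3.35·cos78° = 0.6965 m → τ = 170.6 N·m clockwise.
Wall normal N acts horizontally at the top; its moment arm is the height L sinθ = 6.7·sin78° = 6.554 m, counterclockwise.
Setting net torque to zero: N × 6.554 = 170.6 → N = 26 N.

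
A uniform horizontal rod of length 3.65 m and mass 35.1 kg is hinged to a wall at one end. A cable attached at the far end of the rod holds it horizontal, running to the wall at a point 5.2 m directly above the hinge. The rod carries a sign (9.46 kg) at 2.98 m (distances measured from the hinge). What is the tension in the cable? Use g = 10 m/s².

Taking torques about the hinge:
Beam weight: 35.1 × 10 = 351 N down at 1.825 m → arm 1.825 m, τ = 351 × 1.825 = 640.6 N·m clockwise.
Sign: 9.46 × 10 = 94.6 N down at 2.98 m → arm 2.98 m, τ = 94.6 × 2.98 = 281.9 N·m clockwise.
Total clockwise load moment = 922.5 N·m.
The cable tension T acts at 3.65 m; only its component perpendicular to the rod, T sinθ, produces torque. sinθ = h/√(h²+d²) = 5.2/√(5.2²+3.65²) = 0.8185.
Balancing moments: T × 3.65 × 0.8185 = 922.5, giving T = 922.5 / 2.988 = 309 N.

T ≈ 309 N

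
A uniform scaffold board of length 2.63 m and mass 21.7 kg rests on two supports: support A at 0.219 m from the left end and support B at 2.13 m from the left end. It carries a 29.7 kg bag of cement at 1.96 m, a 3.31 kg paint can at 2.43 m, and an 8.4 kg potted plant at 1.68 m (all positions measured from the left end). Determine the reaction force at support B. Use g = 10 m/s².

Taking torques about support A:
Beam weight: 21.7 × 10 = 217 N down at 1.315 m → arm 1.096 m, τ = 217 × 1.096 = 237.8 N·m clockwise.
Bag of cement: 29.7 × 10 = 297 N down at 1.96 m → arm 1.741 m, τ = 297 × 1.741 = 517.1 N·m clockwise.
Paint can: 3.31 × 10 = 33.1 N down at 2.43 m → arm 2.211 m, τ = 33.1 × 2.211 = 73.18 N·m clockwise.
Potted plant: 8.4 × 10 = 84 N down at 1.68 m → arm 1.461 m, τ = 84 × 1.461 = 122.7 N·m clockwise.
Net load moment about support A = 950.8 N·m clockwise.
Reaction R at support B is upward at 2.13 m, arm 1.911 m → moment R × 1.911 counterclockwise.
For rotational equilibrium, R × 1.911 = 950.8, so R = 498 N.

R_B ≈ 498 N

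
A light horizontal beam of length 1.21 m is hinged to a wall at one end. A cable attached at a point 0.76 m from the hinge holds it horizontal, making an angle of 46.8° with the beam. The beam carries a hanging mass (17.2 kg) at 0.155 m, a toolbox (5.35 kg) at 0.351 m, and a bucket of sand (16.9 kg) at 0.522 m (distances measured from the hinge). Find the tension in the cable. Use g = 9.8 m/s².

T ≈ 236 N

Take moments about the hinge.
Hanging mass: 17.2 × 9.8 = 168.6 N down at 0.155 m → arm 0.155 m, τ = 168.6 × 0.155 = 26.13 N·m clockwise.
Toolbox: 5.35 × 9.8 = 52.43 N down at 0.351 m → arm 0.351 m, τ = 52.43 × 0.351 = 18.4 N·m clockwise.
Bucket of sand: 16.9 × 9.8 = 165.6 N down at 0.522 m → arm 0.522 m, τ = 165.6 × 0.522 = 86.44 N·m clockwise.
Total clockwise load moment = 131 N·m.
The cable tension T acts at 0.76 m; only its component perpendicular to the beam, T sinθ, produces torque. sin 46.8° = 0.729.
Balancing moments: T × 0.76 × 0.729 = 131, giving T = 131 / 0.554 = 236 N.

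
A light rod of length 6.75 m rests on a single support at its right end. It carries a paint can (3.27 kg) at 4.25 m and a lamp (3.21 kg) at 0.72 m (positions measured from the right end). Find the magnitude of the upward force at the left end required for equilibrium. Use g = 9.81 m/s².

F ≈ 23.6 N

About the right end:
Paint can: 3.27 × 9.81 = 32.08 N down at 4.25 m → arm 4.25 m, τ = 32.08 × 4.25 = 136.3 N·m counterclockwise.
Lamp: 3.21 × 9.81 = 31.49 N down at 0.72 m → arm 0.72 m, τ = 31.49 × 0.72 = 22.67 N·m counterclockwise.
Net moment of the loads = 159 N·m counterclockwise.
The upward force F acts at the left end, arm 6.75 m, giving F × 6.75 clockwise.
Balancing moments: F × 6.75 = 159, giving F = 159 / 6.75 = 23.6 N.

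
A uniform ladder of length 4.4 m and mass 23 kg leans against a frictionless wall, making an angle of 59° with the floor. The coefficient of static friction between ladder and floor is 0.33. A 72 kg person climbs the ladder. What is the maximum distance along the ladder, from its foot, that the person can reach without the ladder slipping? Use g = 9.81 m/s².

Sum moments about the foot of the ladder (the floor normal and friction both act there and drop out).
Ladder weight 23×9.81 = 225.6 N acts at 2.2 m along the ladder; its horizontal arm is 2.2·cos59° = 1.133 m → τ = 255.6 N·m clockwise.
Person weight 72×9.81 = 706.3 N at distance d → arm d·cos59° → τ = 706.3·d·0.515 clockwise.
Wall normal N at the top has arm L sinθ = 3.772 m counterclockwise, so Στ = 0 gives N·3.772 = 255.6 + 363.7·d.
ΣFy = 0 ⇒ N_floor = 931.9 N, so the maximum friction is μ_s·N_floor = 0.33×931.9 = 307.5 N. ΣFx = 0 ⇒ N_wall = f, so at the slipping point N = 307.5 N.
Substituting: 307.5×3.772 = 255.6 + 363.7·d ⇒ d = (1160 − 255.6) / 363.7 = 2.49 m.

d ≈ 2.49 m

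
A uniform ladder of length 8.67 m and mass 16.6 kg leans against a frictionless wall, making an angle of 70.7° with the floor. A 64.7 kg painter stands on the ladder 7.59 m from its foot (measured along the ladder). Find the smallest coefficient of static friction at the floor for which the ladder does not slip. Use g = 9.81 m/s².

Take moments about the foot of the ladder.
Ladder weight 16.6×9.81 = 162.8 N acts at 4.335 m along the ladder; its horizontal arm is 4.335·cos70.7° = 1.433 m → τ = 233.3 N·m clockwise.
Painter: 64.7×9.81 = 634.7 N at 7.59 m → arm 2.509 m → τ = 1592 N·m clockwise.
Wall normal N acts horizontally at the top; its moment arm is the height L sinθ = 8.67·sin70.7° = 8.183 m, counterclockwise.
For rotational equilibrium, N × 8.183 = 1825, so N = 223 N.
ΣFx = 0 ⇒ f = N_wall = 223 N. ΣFy = 0 ⇒ N_floor = 797.5 N.
μ_min = f / N_floor = 223 / 797.5 = 0.28.

μ_min ≈ 0.28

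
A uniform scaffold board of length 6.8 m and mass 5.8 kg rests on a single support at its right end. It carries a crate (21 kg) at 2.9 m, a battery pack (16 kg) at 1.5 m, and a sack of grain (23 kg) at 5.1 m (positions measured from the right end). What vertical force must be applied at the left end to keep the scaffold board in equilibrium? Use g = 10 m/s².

Taking torques about the right end:
Beam weight: 5.8 × 10 = 58 N down at 3.4 m → arm 3.4 m, τ = 58 × 3.4 = 197.2 N·m counterclockwise.
Crate: 21 × 10 = 210 N down at 2.9 m → arm 2.9 m, τ = 210 × 2.9 = 609 N·m counterclockwise.
Battery pack: 16 × 10 = 160 N down at 1.5 m → arm 1.5 m, τ = 160 × 1.5 = 240 N·m counterclockwise.
Sack of grain: 23 × 10 = 230 N down at 5.1 m → arm 5.1 m, τ = 230 × 5.1 = 1173 N·m counterclockwise.
Net moment of the loads = 2219 N·m counterclockwise.
The upward force F acts at the left end, arm 6.8 m, giving F × 6.8 clockwise.
For rotational equilibrium, F × 6.8 = 2219, so F = 2219 / 6.8 = 326 N.

F ≈ 326 N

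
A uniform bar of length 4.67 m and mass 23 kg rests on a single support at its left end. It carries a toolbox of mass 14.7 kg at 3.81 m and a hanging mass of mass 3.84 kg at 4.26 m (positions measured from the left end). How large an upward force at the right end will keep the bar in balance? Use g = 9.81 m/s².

Choose the left end as the axis so the unknown pivot reaction has zero arm there.
Beam weight: 23 × 9.81 = 225.6 N down at 2.335 m → arm 2.335 m, τ = 225.6 × 2.335 = 526.8 N·m clockwise.
Toolbox: 14.7 × 9.81 = 144.2 N down at 3.81 m → arm 3.81 m, τ = 144.2 × 3.81 = 549.4 N·m clockwise.
Hanging mass: 3.84 × 9.81 = 37.67 N down at 4.26 m → arm 4.26 m, τ = 37.67 × 4.26 = 160.5 N·m clockwise.
Net moment of the loads = 1237 N·m clockwise.
The upward force F acts at the right end, arm 4.67 m, giving F × 4.67 counterclockwise.
Setting net torque to zero: F × 4.67 = 1237 → F = 1237 / 4.67 = 265 N.

F ≈ 265 N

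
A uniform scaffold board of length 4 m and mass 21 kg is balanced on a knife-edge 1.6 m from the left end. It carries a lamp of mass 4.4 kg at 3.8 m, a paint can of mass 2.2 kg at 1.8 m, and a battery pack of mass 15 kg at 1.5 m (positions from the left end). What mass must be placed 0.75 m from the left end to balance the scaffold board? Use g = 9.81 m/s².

m ≈ 20 kg

Take moments about the knife-edge (at 1.6 m from the left end).
Beam weight: 21 × 9.81 = 206 N down at 2 m → arm 0.4 m, τ = 206 × 0.4 = 82.4 N·m clockwise.
Lamp: 4.4 × 9.81 = 43.16 N down at 3.8 m → arm 2.2 m, τ = 43.16 × 2.2 = 94.95 N·m clockwise.
Paint can: 2.2 × 9.81 = 21.58 N down at 1.8 m → arm 0.2 m, τ = 21.58 × 0.2 = 4.316 N·m clockwise.
Battery pack: 15 × 9.81 = 147.2 N down at 1.5 m → arm 0.1 m, τ = 147.2 × 0.1 = 14.72 N·m counterclockwise.
Net moment of known loads = 166.9 N·m clockwise.
An unknown mass m at 0.75 m has arm 0.85 m; its moment is m·g·0.85 counterclockwise.
Balancing moments: m × 9.81 × 0.85 = 166.9, giving m = 166.9 / (9.81 × 0.85) = 20 kg.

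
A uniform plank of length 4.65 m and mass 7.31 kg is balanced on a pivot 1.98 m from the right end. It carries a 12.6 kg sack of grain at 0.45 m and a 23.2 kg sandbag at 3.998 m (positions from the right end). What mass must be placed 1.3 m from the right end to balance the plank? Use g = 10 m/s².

m ≈ 44.2 kg

Sum moments about the pivot (at 1.98 m from the right end) (the support reaction has zero arm there).
Beam weight: 7.31 × 10 = 73.1 N down at 2.325 m → arm 0.345 m, τ = 73.1 × 0.345 = 25.22 N·m counterclockwise.
Sack of grain: 12.6 × 10 = 126 N down at 0.45 m → arm 1.53 m, τ = 126 × 1.53 = 192.8 N·m clockwise.
Sandbag: 23.2 × 10 = 232 N down at 3.998 m → arm 2.018 m, τ = 232 × 2.018 = 468.2 N·m counterclockwise.
Net moment of known loads = 300.6 N·m counterclockwise.
An unknown mass m at 1.3 m has arm 0.68 m; its moment is m·g·0.68 clockwise.
Setting net torque to zero: m × 10 × 0.68 = 300.6 → m = 300.6 / (10 × 0.68) = 44.2 kg.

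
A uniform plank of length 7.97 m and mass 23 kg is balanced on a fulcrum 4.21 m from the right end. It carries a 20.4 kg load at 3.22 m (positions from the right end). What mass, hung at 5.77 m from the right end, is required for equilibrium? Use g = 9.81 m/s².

Sum moments about the fulcrum (at 4.21 m from the right end) (the support reaction has zero arm there).
Beam weight: 23 × 9.81 = 225.6 N down at 3.985 m → arm 0.225 m, τ = 225.6 × 0.225 = 50.76 N·m clockwise.
Load: 20.4 × 9.81 = 200.1 N down at 3.22 m → arm 0.99 m, τ = 200.1 × 0.99 = 198.1 N·m clockwise.
Net moment of known loads = 248.9 N·m clockwise.
An unknown mass m at 5.77 m has arm 1.56 m; its moment is m·g·1.56 counterclockwise.
Balancing moments: m × 9.81 × 1.56 = 248.9, giving m = 248.9 / (9.81 × 1.56) = 16.3 kg.

m ≈ 16.3 kg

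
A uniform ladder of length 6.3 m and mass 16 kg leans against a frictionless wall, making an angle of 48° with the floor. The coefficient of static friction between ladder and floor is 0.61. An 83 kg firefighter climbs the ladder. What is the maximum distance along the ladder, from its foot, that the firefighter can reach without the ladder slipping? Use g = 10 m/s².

d ≈ 4.48 m

Take moments about the foot of the ladder.
Ladder weight 16×10 = 160 N acts at 3.15 m along the ladder; its horizontal arm is 3.15·cos48° = 2.108 m → τ = 337.3 N·m clockwise.
Firefighter weight 83×10 = 830 N at distance d → arm d·cos48° → τ = 830·d·0.6691 clockwise.
Wall normal N at the top has arm L sinθ = 4.682 m counterclockwise, so Στ = 0 gives N·4.682 = 337.3 + 555.4·d.
ΣFy = 0 ⇒ N_floor = 990 N, so the maximum friction is μ_s·N_floor = 0.61×990 = 603.9 N. ΣFx = 0 ⇒ N_wall = f, so at the slipping point N = 603.9 N.
Substituting: 603.9×4.682 = 337.3 + 555.4·d ⇒ d = (2827 − 337.3) / 555.4 = 4.48 m.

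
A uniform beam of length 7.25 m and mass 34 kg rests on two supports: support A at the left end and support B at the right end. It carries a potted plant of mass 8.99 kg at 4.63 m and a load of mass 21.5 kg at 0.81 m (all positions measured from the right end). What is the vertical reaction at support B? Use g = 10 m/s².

R_B ≈ 393 N

Choose support A as the axis so its reaction then has zero moment arm.
Beam weight: 34 × 10 = 340 N down at 3.625 m → arm 3.625 m, τ = 340 × 3.625 = 1232 N·m clockwise.
Potted plant: 8.99 × 10 = 89.9 N down at 4.63 m → arm 2.62 m, τ = 89.9 × 2.62 = 235.5 N·m clockwise.
Load: 21.5 × 10 = 215 N down at 0.81 m → arm 6.44 m, τ = 215 × 6.44 = 1385 N·m clockwise.
Net load moment about support A = 2852 N·m clockwise.
Reaction R at support B is upward at 0 m, arm 7.25 m → moment R × 7.25 counterclockwise.
For rotational equilibrium, R × 7.25 = 2852, so R = 393 N.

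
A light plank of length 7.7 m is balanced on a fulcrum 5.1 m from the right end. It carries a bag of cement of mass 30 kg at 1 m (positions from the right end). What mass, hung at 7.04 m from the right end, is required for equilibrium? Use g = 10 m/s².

Sum moments about the fulcrum (at 5.1 m from the right end) (the support reaction has zero arm there).
Bag of cement: 30 × 10 = 300 N down at 1 m → arm 4.1 m, τ = 300 × 4.1 = 1230 N·m clockwise.
Net moment of known loads = 1230 N·m clockwise.
An unknown mass m at 7.04 m has arm 1.94 m; its moment is m·g·1.94 counterclockwise.
Στ = 0 ⇒ m × 10 × 1.94 = 1230 ⇒ m = 1230 / (10 × 1.94) = 63.4 kg.

m ≈ 63.4 kg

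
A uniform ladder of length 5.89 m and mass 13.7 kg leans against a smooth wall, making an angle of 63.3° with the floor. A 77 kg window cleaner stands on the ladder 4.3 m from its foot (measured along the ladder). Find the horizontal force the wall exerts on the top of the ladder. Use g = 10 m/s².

N_wall ≈ 317 N

Take moments about the foot of the ladder.
Ladder weight 13.7×10 = 137 N acts at 2.945 m along the ladder; its horizontal arm is 2.945·cos63.3° = 1.323 m → τ = 181.3 N·m clockwise.
Window cleaner: 77×10 = 770 N at 4.3 m → arm 1.932 m → τ = 1488 N·m clockwise.
Wall normal N acts horizontally at the top; its moment arm is the height L sinθ = 5.89·sin63.3° = 5.262 m, counterclockwise.
For rotational equilibrium, N × 5.262 = 1669, so N = 317 N.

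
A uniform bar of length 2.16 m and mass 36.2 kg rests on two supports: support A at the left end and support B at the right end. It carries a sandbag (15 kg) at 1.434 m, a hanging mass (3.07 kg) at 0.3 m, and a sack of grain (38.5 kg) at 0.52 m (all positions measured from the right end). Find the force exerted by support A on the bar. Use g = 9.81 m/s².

R_A ≈ 370 N

About support B:
Beam weight: 36.2 × 9.81 = 355.1 N down at 1.08 m → arm 1.08 m, τ = 355.1 × 1.08 = 383.5 N·m counterclockwise.
Sandbag: 15 × 9.81 = 147.2 N down at 1.434 m → arm 1.434 m, τ = 147.2 × 1.434 = 211.1 N·m counterclockwise.
Hanging mass: 3.07 × 9.81 = 30.12 N down at 0.3 m → arm 0.3 m, τ = 30.12 × 0.3 = 9.036 N·m counterclockwise.
Sack of grain: 38.5 × 9.81 = 377.7 N down at 0.52 m → arm 0.52 m, τ = 377.7 × 0.52 = 196.4 N·m counterclockwise.
Net load moment about support B = 800 N·m counterclockwise.
Reaction R at support A is upward at 2.16 m, arm 2.16 m → moment R × 2.16 clockwise.
Στ = 0 ⇒ R × 2.16 = 800 ⇒ R = 370 N.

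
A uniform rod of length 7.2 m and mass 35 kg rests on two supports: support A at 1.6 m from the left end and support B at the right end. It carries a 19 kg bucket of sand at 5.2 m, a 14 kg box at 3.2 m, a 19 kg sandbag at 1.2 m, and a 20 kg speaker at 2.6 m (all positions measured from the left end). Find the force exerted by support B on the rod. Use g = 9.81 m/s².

About support A:
Beam weight: 35 × 9.81 = 343.4 N down at 3.6 m → arm 2 m, τ = 343.4 × 2 = 686.8 N·m clockwise.
Bucket of sand: 19 × 9.81 = 186.4 N down at 5.2 m → arm 3.6 m, τ = 186.4 × 3.6 = 671 N·m clockwise.
Box: 14 × 9.81 = 137.3 N down at 3.2 m → arm 1.6 m, τ = 137.3 × 1.6 = 219.7 N·m clockwise.
Sandbag: 19 × 9.81 = 186.4 N down at 1.2 m → arm 0.4 m, τ = 186.4 × 0.4 = 74.56 N·m counterclockwise.
Speaker: 20 × 9.81 = 196.2 N down at 2.6 m → arm 1 m, τ = 196.2 × 1 = 196.2 N·m clockwise.
Net load moment about support A = 1699 N·m clockwise.
Reaction R at support B is upward at 7.2 m, arm 5.6 m → moment R × 5.6 counterclockwise.
Στ = 0 ⇒ R × 5.6 = 1699 ⇒ R = 303 N.

R_B ≈ 303 N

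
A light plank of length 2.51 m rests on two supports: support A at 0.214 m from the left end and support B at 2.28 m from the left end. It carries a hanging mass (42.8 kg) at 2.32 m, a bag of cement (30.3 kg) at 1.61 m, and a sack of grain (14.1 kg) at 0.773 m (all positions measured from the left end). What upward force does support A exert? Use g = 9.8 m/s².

Sum moments about support B (its reaction then has zero moment arm).
Hanging mass: 42.8 × 9.8 = 419.4 N down at 2.32 m → arm 0.04 m, τ = 419.4 × 0.04 = 16.78 N·m clockwise.
Bag of cement: 30.3 × 9.8 = 296.9 N down at 1.61 m → arm 0.67 m, τ = 296.9 × 0.67 = 198.9 N·m counterclockwise.
Sack of grain: 14.1 × 9.8 = 138.2 N down at 0.773 m → arm 1.507 m, τ = 138.2 × 1.507 = 208.3 N·m counterclockwise.
Net load moment about support B = 390.4 N·m counterclockwise.
Reaction R at support A is upward at 0.214 m, arm 2.066 m → moment R × 2.066 clockwise.
Setting net torque to zero: R × 2.066 = 390.4 → R = 189 N.

R_A ≈ 189 N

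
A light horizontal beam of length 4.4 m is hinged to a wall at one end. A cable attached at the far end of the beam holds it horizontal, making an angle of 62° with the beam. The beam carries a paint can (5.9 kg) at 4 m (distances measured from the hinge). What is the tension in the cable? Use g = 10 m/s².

Take moments about the hinge.
Paint can: 5.9 × 10 = 59 N down at 4 m → arm 4 m, τ = 59 × 4 = 236 N·m clockwise.
Total clockwise load moment = 236 N·m.
The cable tension T acts at 4.4 m; only its component perpendicular to the beam, T sinθ, produces torque. sin 62° = 0.8829.
Setting net torque to zero: T × 4.4 × 0.8829 = 236 → T = 236 / 3.885 = 60.7 N.

T ≈ 60.7 N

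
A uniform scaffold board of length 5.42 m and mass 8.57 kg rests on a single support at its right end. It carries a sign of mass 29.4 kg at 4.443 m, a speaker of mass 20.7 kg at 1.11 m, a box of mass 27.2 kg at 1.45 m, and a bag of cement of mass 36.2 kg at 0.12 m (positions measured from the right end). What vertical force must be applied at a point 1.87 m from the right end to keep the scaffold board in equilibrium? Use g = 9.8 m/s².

F ≈ 1160 N

Taking torques about the right end:
Beam weight: 8.57 × 9.8 = 83.99 N down at 2.71 m → arm 2.71 m, τ = 83.99 × 2.71 = 227.6 N·m counterclockwise.
Sign: 29.4 × 9.8 = 288.1 N down at 4.443 m → arm 4.443 m, τ = 288.1 × 4.443 = 1280 N·m counterclockwise.
Speaker: 20.7 × 9.8 = 202.9 N down at 1.11 m → arm 1.11 m, τ = 202.9 × 1.11 = 225.2 N·m counterclockwise.
Box: 27.2 × 9.8 = 266.6 N down at 1.45 m → arm 1.45 m, τ = 266.6 × 1.45 = 386.6 N·m counterclockwise.
Bag of cement: 36.2 × 9.8 = 354.8 N down at 0.12 m → arm 0.12 m, τ = 354.8 × 0.12 = 42.58 N·m counterclockwise.
Net moment of the loads = 2162 N·m counterclockwise.
The upward force F acts at a point 1.87 m from the right end, arm 1.87 m, giving F × 1.87 clockwise.
Στ = 0 ⇒ F × 1.87 = 2162 ⇒ F = 2162 / 1.87 = 1160 N.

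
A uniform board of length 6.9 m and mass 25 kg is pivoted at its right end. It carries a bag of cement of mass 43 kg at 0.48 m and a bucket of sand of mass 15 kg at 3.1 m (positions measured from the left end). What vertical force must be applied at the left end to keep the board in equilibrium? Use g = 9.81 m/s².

F ≈ 596 N

Choose the right end as the axis so the unknown pivot reaction has zero arm there.
Beam weight: 25 × 9.81 = 245.2 N down at 3.45 m → arm 3.45 m, τ = 245.2 × 3.45 = 845.9 N·m counterclockwise.
Bag of cement: 43 × 9.81 = 421.8 N down at 0.48 m → arm 6.42 m, τ = 421.8 × 6.42 = 2708 N·m counterclockwise.
Bucket of sand: 15 × 9.81 = 147.2 N down at 3.1 m → arm 3.8 m, τ = 147.2 × 3.8 = 559.4 N·m counterclockwise.
Net moment of the loads = 4113 N·m counterclockwise.
The upward force F acts at the left end, arm 6.9 m, giving F × 6.9 clockwise.
Στ = 0 ⇒ F × 6.9 = 4113 ⇒ F = 4113 / 6.9 = 596 N.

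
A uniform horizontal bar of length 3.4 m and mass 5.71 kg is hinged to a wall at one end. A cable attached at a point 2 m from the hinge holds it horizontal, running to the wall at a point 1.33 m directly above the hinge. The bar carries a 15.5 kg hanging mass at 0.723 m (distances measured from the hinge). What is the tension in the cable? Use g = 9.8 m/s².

Taking torques about the hinge:
Beam weight: 5.71 × 9.8 = 55.96 N down at 1.7 m → arm 1.7 m, τ = 55.96 × 1.7 = 95.13 N·m clockwise.
Hanging mass: 15.5 × 9.8 = 151.9 N down at 0.723 m → arm 0.723 m, τ = 151.9 × 0.723 = 109.8 N·m clockwise.
Total clockwise load moment = 204.9 N·m.
The cable tension T acts at 2 m; only its component perpendicular to the bar, T sinθ, produces torque. sinθ = h/√(h²+d²) = 1.33/√(1.33²+2²) = 0.5537.
For rotational equilibrium, T × 2 × 0.5537 = 204.9, so T = 204.9 / 1.107 = 185 N.

T ≈ 185 N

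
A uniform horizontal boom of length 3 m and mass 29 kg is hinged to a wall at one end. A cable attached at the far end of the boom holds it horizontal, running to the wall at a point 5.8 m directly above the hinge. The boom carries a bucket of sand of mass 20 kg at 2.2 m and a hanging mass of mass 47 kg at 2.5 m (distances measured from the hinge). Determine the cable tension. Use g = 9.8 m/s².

T ≈ 754 N

Sum moments about the hinge (the unknown hinge reaction has zero arm there).
Beam weight: 29 × 9.8 = 284.2 N down at 1.5 m → arm 1.5 m, τ = 284.2 × 1.5 = 426.3 N·m clockwise.
Bucket of sand: 20 × 9.8 = 196 N down at 2.2 m → arm 2.2 m, τ = 196 × 2.2 = 431.2 N·m clockwise.
Hanging mass: 47 × 9.8 = 460.6 N down at 2.5 m → arm 2.5 m, τ = 460.6 × 2.5 = 1152 N·m clockwise.
Total clockwise load moment = 2010 N·m.
The cable tension T acts at 3 m; only its component perpendicular to the boom, T sinθ, produces torque. sinθ = h/√(h²+d²) = 5.8/√(5.8²+3²) = 0.8882.
Setting net torque to zero: T × 3 × 0.8882 = 2010 → T = 2010 / 2.665 = 754 N.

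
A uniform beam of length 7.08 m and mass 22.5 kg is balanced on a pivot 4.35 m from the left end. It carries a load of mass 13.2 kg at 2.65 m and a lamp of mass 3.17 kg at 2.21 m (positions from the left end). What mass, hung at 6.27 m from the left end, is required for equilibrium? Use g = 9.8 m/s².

m ≈ 24.7 kg

Choose the pivot (at 4.35 m from the left end) as the axis so the support reaction has zero arm there.
Beam weight: 22.5 × 9.8 = 220.5 N down at 3.54 m → arm 0.81 m, τ = 220.5 × 0.81 = 178.6 N·m counterclockwise.
Load: 13.2 × 9.8 = 129.4 N down at 2.65 m → arm 1.7 m, τ = 129.4 × 1.7 = 220 N·m counterclockwise.
Lamp: 3.17 × 9.8 = 31.07 N down at 2.21 m → arm 2.14 m, τ = 31.07 × 2.14 = 66.49 N·m counterclockwise.
Net moment of known loads = 465.1 N·m counterclockwise.
An unknown mass m at 6.27 m has arm 1.92 m; its moment is m·g·1.92 clockwise.
Balancing moments: m × 9.8 × 1.92 = 465.1, giving m = 465.1 / (9.8 × 1.92) = 24.7 kg.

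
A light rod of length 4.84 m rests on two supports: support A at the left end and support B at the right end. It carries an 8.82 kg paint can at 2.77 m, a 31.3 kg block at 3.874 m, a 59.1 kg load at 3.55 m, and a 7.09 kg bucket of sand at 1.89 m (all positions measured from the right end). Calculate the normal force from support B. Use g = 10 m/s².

Taking torques about support A:
Paint can: 8.82 × 10 = 88.2 N down at 2.77 m → arm 2.07 m, τ = 88.2 × 2.07 = 182.6 N·m clockwise.
Block: 31.3 × 10 = 313 N down at 3.874 m → arm 0.966 m, τ = 313 × 0.966 = 302.4 N·m clockwise.
Load: 59.1 × 10 = 591 N down at 3.55 m → arm 1.29 m, τ = 591 × 1.29 = 762.4 N·m clockwise.
Bucket of sand: 7.09 × 10 = 70.9 N down at 1.89 m → arm 2.95 m, τ = 70.9 × 2.95 = 209.2 N·m clockwise.
Net load moment about support A = 1457 N·m clockwise.
Reaction R at support B is upward at 0 m, arm 4.84 m → moment R × 4.84 counterclockwise.
Balancing moments: R × 4.84 = 1457, giving R = 301 N.

R_B ≈ 301 N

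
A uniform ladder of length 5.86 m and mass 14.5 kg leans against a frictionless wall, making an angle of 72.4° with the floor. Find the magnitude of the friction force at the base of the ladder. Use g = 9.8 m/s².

f ≈ 22.5 N

Choose the foot of the ladder as the axis so the floor normal and friction both act there and drop out.
Ladder weight 14.5×9.8 = 142.1 N acts at 2.93 m along the ladder; its horizontal arm is 2.93·cos72.4° = 0.8859 m → τ = 125.9 N·m clockwise.
Wall normal N acts horizontally at the top; its moment arm is the height L sinθ = 5.86·sin72.4° = 5.586 m, counterclockwise.
Balancing moments: N × 5.586 = 125.9, giving N = 22.5 N.
ΣFx = 0: friction at the foot balances the wall's push, so f = N_wall = 22.5 N.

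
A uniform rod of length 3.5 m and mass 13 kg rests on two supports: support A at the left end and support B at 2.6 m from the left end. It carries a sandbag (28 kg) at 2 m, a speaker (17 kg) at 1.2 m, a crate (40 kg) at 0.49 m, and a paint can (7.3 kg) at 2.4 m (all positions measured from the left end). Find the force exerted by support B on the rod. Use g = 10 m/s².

About support A:
Beam weight: 13 × 10 = 130 N down at 1.75 m → arm 1.75 m, τ = 130 × 1.75 = 227.5 N·m clockwise.
Sandbag: 28 × 10 = 280 N down at 2 m → arm 2 m, τ = 280 × 2 = 560 N·m clockwise.
Speaker: 17 × 10 = 170 N down at 1.2 m → arm 1.2 m, τ = 170 × 1.2 = 204 N·m clockwise.
Crate: 40 × 10 = 400 N down at 0.49 m → arm 0.49 m, τ = 400 × 0.49 = 196 N·m clockwise.
Paint can: 7.3 × 10 = 73 N down at 2.4 m → arm 2.4 m, τ = 73 × 2.4 = 175.2 N·m clockwise.
Net load moment about support A = 1363 N·m clockwise.
Reaction R at support B is upward at 2.6 m, arm 2.6 m → moment R × 2.6 counterclockwise.
Setting net torque to zero: R × 2.6 = 1363 → R = 524 N.

R_B ≈ 524 N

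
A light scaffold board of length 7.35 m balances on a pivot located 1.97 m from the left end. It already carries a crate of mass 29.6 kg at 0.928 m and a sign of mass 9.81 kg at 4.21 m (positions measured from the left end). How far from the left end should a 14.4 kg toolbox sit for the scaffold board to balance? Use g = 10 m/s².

x ≈ 2.59 m from the left end

Taking torques about the pivot (at 1.97 m from the left end):
Crate: 29.6 × 10 = 296 N down at 0.928 m → arm 1.042 m, τ = 296 × 1.042 = 308.4 N·m counterclockwise.
Sign: 9.81 × 10 = 98.1 N down at 4.21 m → arm 2.24 m, τ = 98.1 × 2.24 = 219.7 N·m clockwise.
Net moment of existing loads = 88.7 N·m counterclockwise.
The toolbox weighs 14.4 × 10 = 144 N and must supply an equal clockwise moment, so its lever arm about the pivot is 88.7 / 144 = 0.616 m.
That puts it at 1.97 + 0.616 = 2.59 m from the left end.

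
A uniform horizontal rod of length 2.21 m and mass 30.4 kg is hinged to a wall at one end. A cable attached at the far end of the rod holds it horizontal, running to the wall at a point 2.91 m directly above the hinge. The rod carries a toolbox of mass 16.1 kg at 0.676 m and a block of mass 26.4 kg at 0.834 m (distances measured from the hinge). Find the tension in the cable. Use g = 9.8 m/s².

Taking torques about the hinge:
Beam weight: 30.4 × 9.8 = 297.9 N down at 1.105 m → arm 1.105 m, τ = 297.9 × 1.105 = 329.2 N·m clockwise.
Toolbox: 16.1 × 9.8 = 157.8 N down at 0.676 m → arm 0.676 m, τ = 157.8 × 0.676 = 106.7 N·m clockwise.
Block: 26.4 × 9.8 = 258.7 N down at 0.834 m → arm 0.834 m, τ = 258.7 × 0.834 = 215.8 N·m clockwise.
Total clockwise load moment = 651.7 N·m.
The cable tension T acts at 2.21 m; only its component perpendicular to the rod, T sinθ, produces torque. sinθ = h/√(h²+d²) = 2.91/√(2.91²+2.21²) = 0.7964.
Balancing moments: T × 2.21 × 0.7964 = 651.7, giving T = 651.7 / 1.76 = 370 N.

T ≈ 370 N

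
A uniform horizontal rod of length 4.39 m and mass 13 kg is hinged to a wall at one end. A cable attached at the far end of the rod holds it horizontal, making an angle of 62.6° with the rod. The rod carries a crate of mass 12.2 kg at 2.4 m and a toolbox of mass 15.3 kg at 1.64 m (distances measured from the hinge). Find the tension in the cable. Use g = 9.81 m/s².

Choose the hinge as the axis so the unknown hinge reaction has zero arm there.
Beam weight: 13 × 9.81 = 127.5 N down at 2.195 m → arm 2.195 m, τ = 127.5 × 2.195 = 279.9 N·m clockwise.
Crate: 12.2 × 9.81 = 119.7 N down at 2.4 m → arm 2.4 m, τ = 119.7 × 2.4 = 287.3 N·m clockwise.
Toolbox: 15.3 × 9.81 = 150.1 N down at 1.64 m → arm 1.64 m, τ = 150.1 × 1.64 = 246.2 N·m clockwise.
Total clockwise load moment = 813.4 N·m.
The cable tension T acts at 4.39 m; only its component perpendicular to the rod, T sinθ, produces torque. sin 62.6° = 0.8878.
Στ = 0 ⇒ T × 4.39 × 0.8878 = 813.4 ⇒ T = 813.4 / 3.897 = 209 N.

T ≈ 209 N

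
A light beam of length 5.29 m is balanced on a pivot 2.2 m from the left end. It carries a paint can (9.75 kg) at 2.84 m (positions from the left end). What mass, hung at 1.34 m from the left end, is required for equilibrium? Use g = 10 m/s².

m ≈ 7.26 kg

About the pivot (at 2.2 m from the left end):
Paint can: 9.75 × 10 = 97.5 N down at 2.84 m → arm 0.64 m, τ = 97.5 × 0.64 = 62.4 N·m clockwise.
Net moment of known loads = 62.4 N·m clockwise.
An unknown mass m at 1.34 m has arm 0.86 m; its moment is m·g·0.86 counterclockwise.
Στ = 0 ⇒ m × 10 × 0.86 = 62.4 ⇒ m = 62.4 / (10 × 0.86) = 7.26 kg.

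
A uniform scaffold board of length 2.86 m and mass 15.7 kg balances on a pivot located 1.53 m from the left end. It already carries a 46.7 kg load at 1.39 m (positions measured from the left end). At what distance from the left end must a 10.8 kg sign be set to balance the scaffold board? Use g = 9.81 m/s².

x ≈ 2.28 m from the left end

Sum moments about the pivot (at 1.53 m from the left end) (the support reaction has zero arm there).
Beam weight: 15.7 × 9.81 = 154 N down at 1.43 m → arm 0.1 m, τ = 154 × 0.1 = 15.4 N·m counterclockwise.
Load: 46.7 × 9.81 = 458.1 N down at 1.39 m → arm 0.14 m, τ = 458.1 × 0.14 = 64.13 N·m counterclockwise.
Net moment of existing loads = 79.53 N·m counterclockwise.
The sign weighs 10.8 × 9.81 = 105.9 N and must supply an equal clockwise moment, so its lever arm about the pivot is 79.53 / 105.9 = 0.751 m.
That puts it at 1.53 + 0.751 = 2.28 m from the left end.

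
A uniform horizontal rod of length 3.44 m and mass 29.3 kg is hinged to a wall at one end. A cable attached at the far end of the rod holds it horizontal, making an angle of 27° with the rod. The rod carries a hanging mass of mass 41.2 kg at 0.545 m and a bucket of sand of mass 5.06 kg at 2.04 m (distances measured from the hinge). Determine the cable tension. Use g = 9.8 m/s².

About the hinge:
Beam weight: 29.3 × 9.8 = 287.1 N down at 1.72 m → arm 1.72 m, τ = 287.1 × 1.72 = 493.8 N·m clockwise.
Hanging mass: 41.2 × 9.8 = 403.8 N down at 0.545 m → arm 0.545 m, τ = 403.8 × 0.545 = 220.1 N·m clockwise.
Bucket of sand: 5.06 × 9.8 = 49.59 N down at 2.04 m → arm 2.04 m, τ = 49.59 × 2.04 = 101.2 N·m clockwise.
Total clockwise load moment = 815.1 N·m.
The cable tension T acts at 3.44 m; only its component perpendicular to the rod, T sinθ, produces torque. sin 27° = 0.454.
Balancing moments: T × 3.44 × 0.454 = 815.1, giving T = 815.1 / 1.562 = 522 N.

T ≈ 522 N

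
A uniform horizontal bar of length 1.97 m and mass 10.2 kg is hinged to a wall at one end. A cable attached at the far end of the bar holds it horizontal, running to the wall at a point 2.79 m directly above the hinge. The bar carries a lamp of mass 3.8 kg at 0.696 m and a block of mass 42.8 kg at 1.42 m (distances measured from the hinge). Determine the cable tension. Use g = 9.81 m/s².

Take moments about the hinge.
Beam weight: 10.2 × 9.81 = 100.1 N down at 0.985 m → arm 0.985 m, τ = 100.1 × 0.985 = 98.6 N·m clockwise.
Lamp: 3.8 × 9.81 = 37.28 N down at 0.696 m → arm 0.696 m, τ = 37.28 × 0.696 = 25.95 N·m clockwise.
Block: 42.8 × 9.81 = 419.9 N down at 1.42 m → arm 1.42 m, τ = 419.9 × 1.42 = 596.3 N·m clockwise.
Total clockwise load moment = 720.8 N·m.
The cable tension T acts at 1.97 m; only its component perpendicular to the bar, T sinθ, produces torque. sinθ = h/√(h²+d²) = 2.79/√(2.79²+1.97²) = 0.8169.
Balancing moments: T × 1.97 × 0.8169 = 720.8, giving T = 720.8 / 1.609 = 448 N.

T ≈ 448 N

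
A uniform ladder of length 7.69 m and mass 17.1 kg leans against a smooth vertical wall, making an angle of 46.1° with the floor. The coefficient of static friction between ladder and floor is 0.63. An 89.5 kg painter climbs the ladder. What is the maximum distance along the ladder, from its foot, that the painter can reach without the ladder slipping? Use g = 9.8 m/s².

Choose the foot of the ladder as the axis so the floor normal and friction both act there and drop out.
Ladder weight 17.1×9.8 = 167.6 N acts at 3.845 m along the ladder; its horizontal arm is 3.845·cos46.1° = 2.666 m → τ = 446.8 N·m clockwise.
Painter weight 89.5×9.8 = 877.1 N at distance d → arm d·cos46.1° → τ = 877.1·d·0.6934 clockwise.
Wall normal N at the top has arm L sinθ = 5.541 m counterclockwise, so Στ = 0 gives N·5.541 = 446.8 + 608.2·d.
ΣFy = 0 ⇒ N_floor = 1045 N, so the maximum friction is μ_s·N_floor = 0.63×1045 = 658.4 N. ΣFx = 0 ⇒ N_wall = f, so at the slipping point N = 658.4 N.
Substituting: 658.4×5.541 = 446.8 + 608.2·d ⇒ d = (3648 − 446.8) / 608.2 = 5.26 m.

d ≈ 5.26 m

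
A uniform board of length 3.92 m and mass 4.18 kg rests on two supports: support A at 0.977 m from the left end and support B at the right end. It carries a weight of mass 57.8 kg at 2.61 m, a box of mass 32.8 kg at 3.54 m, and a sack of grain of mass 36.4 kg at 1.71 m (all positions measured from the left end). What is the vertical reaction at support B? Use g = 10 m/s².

Take moments about support A.
Beam weight: 4.18 × 10 = 41.8 N down at 1.96 m → arm 0.983 m, τ = 41.8 × 0.983 = 41.09 N·m clockwise.
Weight: 57.8 × 10 = 578 N down at 2.61 m → arm 1.633 m, τ = 578 × 1.633 = 943.9 N·m clockwise.
Box: 32.8 × 10 = 328 N down at 3.54 m → arm 2.563 m, τ = 328 × 2.563 = 840.7 N·m clockwise.
Sack of grain: 36.4 × 10 = 364 N down at 1.71 m → arm 0.733 m, τ = 364 × 0.733 = 266.8 N·m clockwise.
Net load moment about support A = 2092 N·m clockwise.
Reaction R at support B is upward at 3.92 m, arm 2.943 m → moment R × 2.943 counterclockwise.
Setting net torque to zero: R × 2.943 = 2092 → R = 711 N.

R_B ≈ 711 N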